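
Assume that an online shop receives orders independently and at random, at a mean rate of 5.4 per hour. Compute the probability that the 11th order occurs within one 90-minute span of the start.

Over the interval, μ = 5.4 × 1.5 = 8.1 (a 90-minute span = 1.5 hours).
The 11th arrival falls in the interval iff at least 11 events occur there: P(S_11 ≤ t) = P(N ≥ 11) = 1 − P(N ≤ 10) ≈ 0.1942.

0.1942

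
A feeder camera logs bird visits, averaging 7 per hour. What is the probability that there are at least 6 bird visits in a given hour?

With mean μ = 7 per hour,
P(N ≥ 6) = 1 − P(N ≤ 5) = 1 − Σ_{j=0}^{5} e^(−μ) μ^j/j! ≈ 0.6993.

0.6993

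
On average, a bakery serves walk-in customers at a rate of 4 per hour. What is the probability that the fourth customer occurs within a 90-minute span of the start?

0.8488

Over the interval, μ = 4 × 1.5 = 6 (a 90-minute span = 1.5 hours).
The fourth arrival falls in the interval iff at least 4 events occur there: P(S_4 ≤ t) = P(N ≥ 4) = 1 − P(N ≤ 3) ≈ 0.8488.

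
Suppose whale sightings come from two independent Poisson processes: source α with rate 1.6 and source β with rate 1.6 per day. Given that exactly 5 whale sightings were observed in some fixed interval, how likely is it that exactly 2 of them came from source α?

Given the total, each event is independently from source α with probability p = λ_α/(λ_α+λ_β) = 1.6/3.2 = 0.5000.
So K ~ Binomial(5, 1.6/3.2): P(K = 2) = C(5,2) · (1.6/3.2)^2 · (1.6/3.2)^3 ≈ 0.3125.

0.3125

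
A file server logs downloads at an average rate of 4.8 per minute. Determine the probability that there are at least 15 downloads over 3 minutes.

Over the interval, μ = 4.8 × 3 = 14.4 (3 minutes).
P(N ≥ 15) = 1 − P(N ≤ 14) = 1 − Σ_{j=0}^{14} e^(−μ) μ^j/j! ≈ 0.4719.

0.4719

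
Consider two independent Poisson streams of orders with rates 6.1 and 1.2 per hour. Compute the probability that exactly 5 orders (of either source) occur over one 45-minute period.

0.1718

Independent Poisson processes superpose: combined rate λ = 6.1 + 1.2 = 7.3 per hour.
Over the interval, μ = 7.3 × 0.75 = 5.475 (a 45-minute period = 0.75 hours).
P(N = 5) = e^(−5.475) · 5.475^5/5! ≈ 0.1718.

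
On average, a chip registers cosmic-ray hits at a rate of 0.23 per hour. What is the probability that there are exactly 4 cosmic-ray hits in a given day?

0.1550

Over the interval, μ = 0.23 × 24 = 5.52 (a day = 24 hours).
P(N = 4) = e^(−μ) μ^4/4! = e^(−5.52) · 5.52^4/24 ≈ 0.1550.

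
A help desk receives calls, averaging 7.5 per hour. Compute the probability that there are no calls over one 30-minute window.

Over the interval, μ = 7.5 × 0.5 = 3.75 (a 30-minute window = 0.5 hours).
P(N = 0) = e^(−μ) μ^0/0! = e^(−3.75) · 3.75^0/1 ≈ 0.0235.

0.0235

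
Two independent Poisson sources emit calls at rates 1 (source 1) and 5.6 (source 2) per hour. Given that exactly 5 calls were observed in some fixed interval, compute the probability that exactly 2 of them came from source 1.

0.1402

Given the total, each event is independently from source 1 with probability p = λ_1/(λ_1+λ_2) = 1/6.6 ≈ 0.1515.
So K ~ Binomial(5, 1/6.6): P(K = 2) = C(5,2) · (1/6.6)^2 · (5.6/6.6)^3 ≈ 0.1402.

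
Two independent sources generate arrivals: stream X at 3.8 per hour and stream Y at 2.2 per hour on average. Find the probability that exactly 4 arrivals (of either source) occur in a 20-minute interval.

0.0902

Independent Poisson processes superpose: combined rate λ = 3.8 + 2.2 = 6 per hour.
Over the interval, μ = 6 × 1/3 = 2 (a 20-minute interval = 1/3 hours).
P(N = 4) = e^(−2) · 2^4/4! ≈ 0.0902.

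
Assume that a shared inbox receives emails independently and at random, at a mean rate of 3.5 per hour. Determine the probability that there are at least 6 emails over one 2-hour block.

Over the interval, μ = 3.5 × 2 = 7 (a 2-hour block = 2 hours).
P(N ≥ 6) = 1 − P(N ≤ 5) = 1 − Σ_{j=0}^{5} e^(−μ) μ^j/j! ≈ 0.6993.

0.6993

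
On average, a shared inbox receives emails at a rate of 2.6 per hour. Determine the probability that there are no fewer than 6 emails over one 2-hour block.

0.4191

Over the interval, μ = 2.6 × 2 = 5.2 (a 2-hour block = 2 hours).
P(N ≥ 6) = 1 − P(N ≤ 5) = 1 − Σ_{j=0}^{5} e^(−μ) μ^j/j! ≈ 0.4191.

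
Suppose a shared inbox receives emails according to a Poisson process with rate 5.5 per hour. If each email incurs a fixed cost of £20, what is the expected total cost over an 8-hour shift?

£880

E[N] = 5.5 × 8 = 44 (an 8-hour shift = 8 hours); E[cost] = 44 × £20 = £880.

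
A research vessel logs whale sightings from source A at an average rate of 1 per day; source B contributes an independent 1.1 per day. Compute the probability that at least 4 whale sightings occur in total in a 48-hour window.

Independent Poisson processes superpose: combined rate λ = 1 + 1.1 = 2.1 per day.
Over the interval, μ = 2.1 × 2 = 4.2 (a 48-hour window = 2 days).
P(N ≥ 4) = 1 − P(N ≤ 3) ≈ 0.6046.

0.6046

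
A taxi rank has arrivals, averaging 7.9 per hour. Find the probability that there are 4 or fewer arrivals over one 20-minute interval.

0.8727

Over the interval, μ = 7.9 × 1/3 ≈ 2.63333 (a 20-minute interval = 1/3 hours).
P(N ≤ 4) = Σ_{j=0}^{4} e^(−μ) μ^j/j! ≈ 0.8727.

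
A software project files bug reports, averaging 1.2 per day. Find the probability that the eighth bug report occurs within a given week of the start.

0.6013

Over the interval, μ = 1.2 × 7 = 8.4 (a week = 7 days).
The eighth arrival falls in the interval iff at least 8 events occur there: P(S_8 ≤ t) = P(N ≥ 8) = 1 − P(N ≤ 7) ≈ 0.6013.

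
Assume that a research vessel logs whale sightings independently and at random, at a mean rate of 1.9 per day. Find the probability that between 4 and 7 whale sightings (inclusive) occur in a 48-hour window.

Over the interval, μ = 1.9 × 2 = 3.8 (a 48-hour window = 2 days).
P(4 ≤ N ≤ 7) = Σ_{j=4}^{7} e^(−3.8) · 3.8^j/j! ≈ 0.4864.

0.4864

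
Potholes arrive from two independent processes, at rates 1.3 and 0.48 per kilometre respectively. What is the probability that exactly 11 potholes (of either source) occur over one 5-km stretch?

Independent Poisson processes superpose: combined rate λ = 1.3 + 0.48 = 1.78 per kilometre.
Over the interval, μ = 1.78 × 5 = 8.9 (a 5-km stretch = 5 kilometres).
P(N = 11) = e^(−8.9) · 8.9^11/11! ≈ 0.0948.

0.0948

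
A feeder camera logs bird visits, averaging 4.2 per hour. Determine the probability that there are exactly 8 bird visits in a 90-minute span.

0.1130

Over the interval, μ = 4.2 × 1.5 = 6.3 (a 90-minute span = 1.5 hours).
P(N = 8) = e^(−μ) μ^8/8! = e^(−6.3) · 6.3^8/40320 ≈ 0.1130.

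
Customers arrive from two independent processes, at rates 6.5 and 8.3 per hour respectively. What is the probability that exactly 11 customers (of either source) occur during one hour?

0.0698

Independent Poisson processes superpose: combined rate λ = 6.5 + 8.3 = 14.8 per hour.
So μ = 14.8.
P(N = 11) = e^(−14.8) · 14.8^11/11! ≈ 0.0698.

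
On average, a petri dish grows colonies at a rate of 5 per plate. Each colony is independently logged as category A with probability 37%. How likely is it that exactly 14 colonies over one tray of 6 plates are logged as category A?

Thinning: the colonies that are logged as category A themselves form a Poisson process with rate 0.37 × 5 = 1.85 per plate.
Over the interval, μ = 1.85 × 6 = 11.1 (a tray of 6 plates = 6 plates).
P(N = 14) = e^(−11.1) · 11.1^14/14! ≈ 0.0747.

0.0747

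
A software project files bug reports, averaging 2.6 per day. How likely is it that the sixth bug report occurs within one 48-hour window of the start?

0.4191

Over the interval, μ = 2.6 × 2 = 5.2 (a 48-hour window = 2 days).
The sixth arrival falls in the interval iff at least 6 events occur there: P(S_6 ≤ t) = P(N ≥ 6) = 1 − P(N ≤ 5) ≈ 0.4191.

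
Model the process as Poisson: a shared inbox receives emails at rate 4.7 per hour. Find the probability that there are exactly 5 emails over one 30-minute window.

Over the interval, μ = 4.7 × 0.5 = 2.35 (a 30-minute window = 0.5 hours).
P(N = 5) = e^(−μ) μ^5/5! = e^(−2.35) · 2.35^5/120 ≈ 0.0570.

0.0570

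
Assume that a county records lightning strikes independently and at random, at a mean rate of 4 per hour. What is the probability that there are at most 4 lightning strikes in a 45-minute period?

0.8153

Over the interval, μ = 4 × 0.75 = 3 (a 45-minute period = 0.75 hours).
P(N ≤ 4) = Σ_{j=0}^{4} e^(−μ) μ^j/j! ≈ 0.8153.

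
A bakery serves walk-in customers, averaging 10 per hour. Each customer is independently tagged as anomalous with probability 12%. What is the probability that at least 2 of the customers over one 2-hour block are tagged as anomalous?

Thinning: the customers that are tagged as anomalous themselves form a Poisson process with rate 0.12 × 10 = 1.2 per hour.
Over the interval, μ = 1.2 × 2 = 2.4 (a 2-hour block = 2 hours).
P(N ≥ 2) = 1 − P(N ≤ 1) ≈ 0.6916.

0.6916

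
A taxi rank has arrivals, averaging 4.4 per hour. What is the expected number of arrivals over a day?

E[N] = λt = 4.4 × 24 = 105.6 (a day = 24 hours).

105.6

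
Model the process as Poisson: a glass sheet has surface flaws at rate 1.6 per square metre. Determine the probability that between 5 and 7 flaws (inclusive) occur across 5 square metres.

Over the interval, μ = 1.6 × 5 = 8 (5 square metres).
P(5 ≤ N ≤ 7) = Σ_{j=5}^{7} e^(−8) · 8^j/j! ≈ 0.3533.

0.3533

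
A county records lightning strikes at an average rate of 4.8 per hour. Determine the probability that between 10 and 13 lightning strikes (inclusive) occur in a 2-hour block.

0.3830

Over the interval, μ = 4.8 × 2 = 9.6 (a 2-hour block = 2 hours).
P(10 ≤ N ≤ 13) = Σ_{j=10}^{13} e^(−9.6) · 9.6^j/j! ≈ 0.3830.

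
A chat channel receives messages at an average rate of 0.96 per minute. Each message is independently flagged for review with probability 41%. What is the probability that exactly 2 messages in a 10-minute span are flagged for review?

Thinning: the messages that are flagged for review themselves form a Poisson process with rate 0.41 × 0.96 = 0.3936 per minute.
Over the interval, μ = 0.3936 × 10 = 3.936 (a 10-minute span = 10 minutes).
P(N = 2) = e^(−3.936) · 3.936^2/2! ≈ 0.1513.

0.1513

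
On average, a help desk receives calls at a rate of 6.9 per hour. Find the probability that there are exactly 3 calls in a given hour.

0.0552

With mean μ = 6.9 per hour,
P(N = 3) = e^(−μ) μ^3/3! = e^(−6.9) · 6.9^3/6 ≈ 0.0552.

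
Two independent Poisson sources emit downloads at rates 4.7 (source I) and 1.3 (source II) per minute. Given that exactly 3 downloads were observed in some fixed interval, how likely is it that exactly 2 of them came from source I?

Given the total, each event is independently from source I with probability p = λ_I/(λ_I+λ_II) = 4.7/6 ≈ 0.7833.
So K ~ Binomial(3, 4.7/6): P(K = 2) = C(3,2) · (4.7/6)^2 · (1.3/6)^1 ≈ 0.3988.

0.3988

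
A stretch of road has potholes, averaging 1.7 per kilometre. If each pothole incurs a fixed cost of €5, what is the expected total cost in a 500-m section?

€4.25

E[N] = 1.7 × 0.5 = 0.85 (a 500-m section = 0.5 kilometres); E[cost] = 0.85 × €5 = €4.25.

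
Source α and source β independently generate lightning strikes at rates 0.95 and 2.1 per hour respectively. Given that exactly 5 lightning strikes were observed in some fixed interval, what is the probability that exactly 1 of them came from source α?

0.3500

Given the total, each event is independently from source α with probability p = λ_α/(λ_α+λ_β) = 0.95/3.05 ≈ 0.3115.
So K ~ Binomial(5, 0.95/3.05): P(K = 1) = C(5,1) · (0.95/3.05)^1 · (2.1/3.05)^4 ≈ 0.3500.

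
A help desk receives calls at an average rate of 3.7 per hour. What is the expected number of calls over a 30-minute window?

E[N] = λt = 3.7 × 0.5 = 1.85 (a 30-minute window = 0.5 hours).

1.85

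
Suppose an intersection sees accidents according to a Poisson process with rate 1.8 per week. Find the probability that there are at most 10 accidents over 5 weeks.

0.7060

Over the interval, μ = 1.8 × 5 = 9 (5 weeks).
P(N ≤ 10) = Σ_{j=0}^{10} e^(−μ) μ^j/j! ≈ 0.7060.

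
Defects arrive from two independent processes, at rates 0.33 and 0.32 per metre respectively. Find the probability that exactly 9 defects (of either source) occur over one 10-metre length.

Independent Poisson processes superpose: combined rate λ = 0.33 + 0.32 = 0.65 per metre.
Over the interval, μ = 0.65 × 10 = 6.5 (a 10-metre length = 10 metres).
P(N = 9) = e^(−6.5) · 6.5^9/9! ≈ 0.0858.

0.0858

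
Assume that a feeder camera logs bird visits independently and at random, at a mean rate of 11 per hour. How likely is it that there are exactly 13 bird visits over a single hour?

With mean μ = 11 per hour,
P(N = 13) = e^(−μ) μ^13/13! = e^(−11) · 11^13/6227020800 ≈ 0.0926.

0.0926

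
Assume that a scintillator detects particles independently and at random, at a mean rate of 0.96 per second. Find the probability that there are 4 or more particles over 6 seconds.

Over the interval, μ = 0.96 × 6 = 5.76 (6 seconds).
P(N ≥ 4) = 1 − P(N ≤ 3) = 1 − Σ_{j=0}^{3} e^(−μ) μ^j/j! ≈ 0.8261.

0.8261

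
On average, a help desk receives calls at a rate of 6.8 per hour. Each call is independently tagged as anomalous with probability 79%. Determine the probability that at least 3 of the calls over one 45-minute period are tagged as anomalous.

Thinning: the calls that are tagged as anomalous themselves form a Poisson process with rate 0.79 × 6.8 = 5.372 per hour.
Over the interval, μ = 5.372 × 0.75 = 4.029 (a 45-minute period = 0.75 hours).
P(N ≥ 3) = 1 − P(N ≤ 2) ≈ 0.7661.

0.7661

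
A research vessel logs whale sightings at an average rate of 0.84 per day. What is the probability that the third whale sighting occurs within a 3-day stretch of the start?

0.4613

Over the interval, μ = 0.84 × 3 = 2.52 (a 3-day stretch = 3 days).
The third arrival falls in the interval iff at least 3 events occur there: P(S_3 ≤ t) = P(N ≥ 3) = 1 − P(N ≤ 2) ≈ 0.4613.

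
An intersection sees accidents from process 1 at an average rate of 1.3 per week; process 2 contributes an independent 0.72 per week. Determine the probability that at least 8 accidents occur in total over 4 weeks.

Independent Poisson processes superpose: combined rate λ = 1.3 + 0.72 = 2.02 per week.
Over the interval, μ = 2.02 × 4 = 8.08 (4 weeks).
P(N ≥ 8) = 1 − P(N ≤ 7) ≈ 0.5581.

0.5581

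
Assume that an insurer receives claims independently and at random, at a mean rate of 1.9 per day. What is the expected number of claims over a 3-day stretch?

E[N] = λt = 1.9 × 3 = 5.7 (a 3-day stretch = 3 days).

5.7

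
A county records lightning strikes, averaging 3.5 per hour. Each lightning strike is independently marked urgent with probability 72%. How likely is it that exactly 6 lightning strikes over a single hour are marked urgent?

0.0286

Thinning: the lightning strikes that are marked urgent themselves form a Poisson process with rate 0.72 × 3.5 = 2.52 per hour.
So μ = 2.52.
P(N = 6) = e^(−2.52) · 2.52^6/6! ≈ 0.0286.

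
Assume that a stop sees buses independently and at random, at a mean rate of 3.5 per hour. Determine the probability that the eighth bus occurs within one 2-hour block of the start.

0.4013

Over the interval, μ = 3.5 × 2 = 7 (a 2-hour block = 2 hours).
The eighth arrival falls in the interval iff at least 8 events occur there: P(S_8 ≤ t) = P(N ≥ 8) = 1 − P(N ≤ 7) ≈ 0.4013.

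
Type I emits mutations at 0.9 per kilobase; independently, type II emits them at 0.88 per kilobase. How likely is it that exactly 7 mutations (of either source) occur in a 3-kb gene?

Independent Poisson processes superpose: combined rate λ = 0.9 + 0.88 = 1.78 per kilobase.
Over the interval, μ = 1.78 × 3 = 5.34 (a 3-kb gene = 3 kilobases).
P(N = 7) = e^(−5.34) · 5.34^7/7! ≈ 0.1178.

0.1178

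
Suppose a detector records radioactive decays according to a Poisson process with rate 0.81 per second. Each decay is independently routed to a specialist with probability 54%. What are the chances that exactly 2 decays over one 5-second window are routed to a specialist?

Thinning: the decays that are routed to a specialist themselves form a Poisson process with rate 0.54 × 0.81 = 0.4374 per second.
Over the interval, μ = 0.4374 × 5 = 2.187 (a 5-second window = 5 seconds).
P(N = 2) = e^(−2.187) · 2.187^2/2! ≈ 0.2685.

0.2685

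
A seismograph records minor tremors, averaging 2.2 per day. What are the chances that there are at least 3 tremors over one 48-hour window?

0.8149

Over the interval, μ = 2.2 × 2 = 4.4 (a 48-hour window = 2 days).
P(N ≥ 3) = 1 − P(N ≤ 2) = 1 − Σ_{j=0}^{2} e^(−μ) μ^j/j! ≈ 0.8149.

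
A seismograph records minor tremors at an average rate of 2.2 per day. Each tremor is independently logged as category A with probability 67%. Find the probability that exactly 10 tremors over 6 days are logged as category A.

Thinning: the tremors that are logged as category A themselves form a Poisson process with rate 0.67 × 2.2 = 1.474 per day.
Over the interval, μ = 1.474 × 6 = 8.844 (6 days).
P(N = 10) = e^(−8.844) · 8.844^10/10! ≈ 0.1164.

0.1164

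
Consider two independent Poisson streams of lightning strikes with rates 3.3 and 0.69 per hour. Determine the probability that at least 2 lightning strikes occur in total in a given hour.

0.9077

Independent Poisson processes superpose: combined rate λ = 3.3 + 0.69 = 3.99 per hour.
So μ = 3.99.
P(N ≥ 2) = 1 − P(N ≤ 1) ≈ 0.9077.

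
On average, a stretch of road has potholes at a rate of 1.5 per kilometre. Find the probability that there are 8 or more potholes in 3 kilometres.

Over the interval, μ = 1.5 × 3 = 4.5 (3 kilometres).
P(N ≥ 8) = 1 − P(N ≤ 7) = 1 − Σ_{j=0}^{7} e^(−μ) μ^j/j! ≈ 0.0866.

0.0866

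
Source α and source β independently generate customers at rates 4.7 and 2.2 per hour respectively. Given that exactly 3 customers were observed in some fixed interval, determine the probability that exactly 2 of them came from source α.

0.4438

Given the total, each event is independently from source α with probability p = λ_α/(λ_α+λ_β) = 4.7/6.9 ≈ 0.6812.
So K ~ Binomial(3, 4.7/6.9): P(K = 2) = C(3,2) · (4.7/6.9)^2 · (2.2/6.9)^1 ≈ 0.4438.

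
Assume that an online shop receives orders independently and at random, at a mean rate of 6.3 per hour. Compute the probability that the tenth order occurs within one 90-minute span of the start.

0.4717

Over the interval, μ = 6.3 × 1.5 = 9.45 (a 90-minute span = 1.5 hours).
The tenth arrival falls in the interval iff at least 10 events occur there: P(S_10 ≤ t) = P(N ≥ 10) = 1 − P(N ≤ 9) ≈ 0.4717.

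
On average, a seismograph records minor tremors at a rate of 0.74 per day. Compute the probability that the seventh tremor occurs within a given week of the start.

Over the interval, μ = 0.74 × 7 = 5.18 (a week = 7 days).
The seventh arrival falls in the interval iff at least 7 events occur there: P(S_7 ≤ t) = P(N ≥ 7) = 1 − P(N ≤ 6) ≈ 0.2646.

0.2646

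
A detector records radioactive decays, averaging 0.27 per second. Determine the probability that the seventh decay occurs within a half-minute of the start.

Over the interval, μ = 0.27 × 30 = 8.1 (a half-minute = 30 seconds).
The seventh arrival falls in the interval iff at least 7 events occur there: P(S_7 ≤ t) = P(N ≥ 7) = 1 − P(N ≤ 6) ≈ 0.6987.

0.6987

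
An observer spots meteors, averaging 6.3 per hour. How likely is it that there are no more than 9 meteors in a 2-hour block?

Over the interval, μ = 6.3 × 2 = 12.6 (a 2-hour block = 2 hours).
P(N ≤ 9) = Σ_{j=0}^{9} e^(−μ) μ^j/j! ≈ 0.1939.

0.1939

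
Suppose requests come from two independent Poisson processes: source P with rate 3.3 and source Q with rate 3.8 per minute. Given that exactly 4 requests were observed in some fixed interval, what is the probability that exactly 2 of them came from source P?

Given the total, each event is independently from source P with probability p = λ_P/(λ_P+λ_Q) = 3.3/7.1 ≈ 0.4648.
So K ~ Binomial(4, 3.3/7.1): P(K = 2) = C(4,2) · (3.3/7.1)^2 · (3.8/7.1)^2 ≈ 0.3713.

0.3713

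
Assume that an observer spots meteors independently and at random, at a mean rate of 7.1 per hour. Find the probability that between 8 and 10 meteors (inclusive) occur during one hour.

0.3104

With mean μ = 7.1 per hour,
P(8 ≤ N ≤ 10) = Σ_{j=8}^{10} e^(−7.1) · 7.1^j/j! ≈ 0.3104.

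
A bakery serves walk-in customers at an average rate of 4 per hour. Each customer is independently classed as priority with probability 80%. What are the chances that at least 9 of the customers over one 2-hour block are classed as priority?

0.1967

Thinning: the customers that are classed as priority themselves form a Poisson process with rate 0.8 × 4 = 3.2 per hour.
Over the interval, μ = 3.2 × 2 = 6.4 (a 2-hour block = 2 hours).
P(N ≥ 9) = 1 − P(N ≤ 8) ≈ 0.1967.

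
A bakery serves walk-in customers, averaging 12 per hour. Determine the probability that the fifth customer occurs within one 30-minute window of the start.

Over the interval, μ = 12 × 0.5 = 6 (a 30-minute window = 0.5 hours).
The fifth arrival falls in the interval iff at least 5 events occur there: P(S_5 ≤ t) = P(N ≥ 5) = 1 − P(N ≤ 4) ≈ 0.7149.

0.7149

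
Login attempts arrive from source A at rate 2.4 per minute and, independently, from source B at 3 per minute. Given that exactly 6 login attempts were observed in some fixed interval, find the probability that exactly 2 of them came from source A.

Given the total, each event is independently from source A with probability p = λ_A/(λ_A+λ_B) = 2.4/5.4 ≈ 0.4444.
So K ~ Binomial(6, 2.4/5.4): P(K = 2) = C(6,2) · (2.4/5.4)^2 · (3/5.4)^4 ≈ 0.2823.

0.2823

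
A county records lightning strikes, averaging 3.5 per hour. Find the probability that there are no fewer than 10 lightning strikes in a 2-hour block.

0.1695

Over the interval, μ = 3.5 × 2 = 7 (a 2-hour block = 2 hours).
P(N ≥ 10) = 1 − P(N ≤ 9) = 1 − Σ_{j=0}^{9} e^(−μ) μ^j/j! ≈ 0.1695.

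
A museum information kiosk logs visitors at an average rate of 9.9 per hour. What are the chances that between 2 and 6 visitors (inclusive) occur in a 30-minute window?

Over the interval, μ = 9.9 × 0.5 = 4.95 (a 30-minute window = 0.5 hours).
P(2 ≤ N ≤ 6) = Σ_{j=2}^{6} e^(−4.95) · 4.95^j/j! ≈ 0.7273.

0.7273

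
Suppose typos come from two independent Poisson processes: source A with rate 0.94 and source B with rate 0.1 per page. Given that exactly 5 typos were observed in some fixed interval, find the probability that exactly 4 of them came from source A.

Given the total, each event is independently from source A with probability p = λ_A/(λ_A+λ_B) = 0.94/1.04 ≈ 0.9038.
So K ~ Binomial(5, 0.94/1.04): P(K = 4) = C(5,4) · (0.94/1.04)^4 · (0.1/1.04)^1 ≈ 0.3209.

0.3209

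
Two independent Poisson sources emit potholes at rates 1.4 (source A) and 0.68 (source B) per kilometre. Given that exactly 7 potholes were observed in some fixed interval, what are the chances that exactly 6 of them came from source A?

0.2128

Given the total, each event is independently from source A with probability p = λ_A/(λ_A+λ_B) = 1.4/2.08 ≈ 0.6731.
So K ~ Binomial(7, 1.4/2.08): P(K = 6) = C(7,6) · (1.4/2.08)^6 · (0.68/2.08)^1 ≈ 0.2128.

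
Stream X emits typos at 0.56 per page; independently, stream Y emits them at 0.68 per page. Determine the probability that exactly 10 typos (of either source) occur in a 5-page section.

0.0469

Independent Poisson processes superpose: combined rate λ = 0.56 + 0.68 = 1.24 per page.
Over the interval, μ = 1.24 × 5 = 6.2 (a 5-page section = 5 pages).
P(N = 10) = e^(−6.2) · 6.2^10/10! ≈ 0.0469.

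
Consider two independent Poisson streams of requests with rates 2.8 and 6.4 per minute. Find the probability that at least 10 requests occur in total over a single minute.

Independent Poisson processes superpose: combined rate λ = 2.8 + 6.4 = 9.2 per minute.
So μ = 9.2.
P(N ≥ 10) = 1 − P(N ≤ 9) ≈ 0.4389.

0.4389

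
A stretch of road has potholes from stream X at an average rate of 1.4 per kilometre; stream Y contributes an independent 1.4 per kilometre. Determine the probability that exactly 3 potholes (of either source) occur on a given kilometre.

0.2225

Independent Poisson processes superpose: combined rate λ = 1.4 + 1.4 = 2.8 per kilometre.
So μ = 2.8.
P(N = 3) = e^(−2.8) · 2.8^3/3! ≈ 0.2225.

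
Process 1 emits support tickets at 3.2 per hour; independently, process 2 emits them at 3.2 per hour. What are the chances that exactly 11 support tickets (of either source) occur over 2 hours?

0.1045

Independent Poisson processes superpose: combined rate λ = 3.2 + 3.2 = 6.4 per hour.
Over the interval, μ = 6.4 × 2 = 12.8 (2 hours).
P(N = 11) = e^(−12.8) · 12.8^11/11! ≈ 0.1045.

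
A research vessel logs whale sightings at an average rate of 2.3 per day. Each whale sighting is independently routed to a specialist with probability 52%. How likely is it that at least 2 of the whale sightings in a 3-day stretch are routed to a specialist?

0.8731

Thinning: the whale sightings that are routed to a specialist themselves form a Poisson process with rate 0.52 × 2.3 = 1.196 per day.
Over the interval, μ = 1.196 × 3 = 3.588 (a 3-day stretch = 3 days).
P(N ≥ 2) = 1 − P(N ≤ 1) ≈ 0.8731.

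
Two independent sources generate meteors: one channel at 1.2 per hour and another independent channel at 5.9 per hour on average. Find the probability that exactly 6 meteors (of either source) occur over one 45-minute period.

0.1542

Independent Poisson processes superpose: combined rate λ = 1.2 + 5.9 = 7.1 per hour.
Over the interval, μ = 7.1 × 0.75 = 5.325 (a 45-minute period = 0.75 hours).
P(N = 6) = e^(−5.325) · 5.325^6/6! ≈ 0.1542.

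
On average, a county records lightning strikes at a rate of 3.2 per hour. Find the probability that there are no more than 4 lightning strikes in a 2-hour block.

Over the interval, μ = 3.2 × 2 = 6.4 (a 2-hour block = 2 hours).
P(N ≤ 4) = Σ_{j=0}^{4} e^(−μ) μ^j/j! ≈ 0.2351.

0.2351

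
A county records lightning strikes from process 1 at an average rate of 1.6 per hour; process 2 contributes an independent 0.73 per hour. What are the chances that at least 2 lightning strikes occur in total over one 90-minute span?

0.8636

Independent Poisson processes superpose: combined rate λ = 1.6 + 0.73 = 2.33 per hour.
Over the interval, μ = 2.33 × 1.5 = 3.495 (a 90-minute span = 1.5 hours).
P(N ≥ 2) = 1 − P(N ≤ 1) ≈ 0.8636.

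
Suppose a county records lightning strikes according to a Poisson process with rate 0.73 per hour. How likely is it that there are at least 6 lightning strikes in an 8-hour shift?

Over the interval, μ = 0.73 × 8 = 5.84 (an 8-hour shift = 8 hours).
P(N ≥ 6) = 1 − P(N ≤ 5) = 1 − Σ_{j=0}^{5} e^(−μ) μ^j/j! ≈ 0.5283.

0.5283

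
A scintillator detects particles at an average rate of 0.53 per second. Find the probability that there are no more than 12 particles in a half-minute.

Over the interval, μ = 0.53 × 30 = 15.9 (a half-minute = 30 seconds).
P(N ≤ 12) = Σ_{j=0}^{12} e^(−μ) μ^j/j! ≈ 0.1998.

0.1998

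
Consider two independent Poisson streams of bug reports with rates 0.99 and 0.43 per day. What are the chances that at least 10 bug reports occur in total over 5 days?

0.1798

Independent Poisson processes superpose: combined rate λ = 0.99 + 0.43 = 1.42 per day.
Over the interval, μ = 1.42 × 5 = 7.1 (5 days).
P(N ≥ 10) = 1 − P(N ≤ 9) ≈ 0.1798.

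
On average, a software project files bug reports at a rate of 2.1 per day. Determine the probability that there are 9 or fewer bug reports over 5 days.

Over the interval, μ = 2.1 × 5 = 10.5 (5 days).
P(N ≤ 9) = Σ_{j=0}^{9} e^(−μ) μ^j/j! ≈ 0.3971.

0.3971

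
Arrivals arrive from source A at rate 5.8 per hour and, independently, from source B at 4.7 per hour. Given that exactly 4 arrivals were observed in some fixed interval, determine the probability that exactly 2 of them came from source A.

Given the total, each event is independently from source A with probability p = λ_A/(λ_A+λ_B) = 5.8/10.5 ≈ 0.5524.
So K ~ Binomial(4, 5.8/10.5): P(K = 2) = C(4,2) · (5.8/10.5)^2 · (4.7/10.5)^2 ≈ 0.3668.

0.3668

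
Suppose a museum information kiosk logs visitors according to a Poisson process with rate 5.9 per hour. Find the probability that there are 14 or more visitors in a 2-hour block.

Over the interval, μ = 5.9 × 2 = 11.8 (a 2-hour block = 2 hours).
P(N ≥ 14) = 1 − P(N ≤ 13) = 1 − Σ_{j=0}^{13} e^(−μ) μ^j/j! ≈ 0.2975.

0.2975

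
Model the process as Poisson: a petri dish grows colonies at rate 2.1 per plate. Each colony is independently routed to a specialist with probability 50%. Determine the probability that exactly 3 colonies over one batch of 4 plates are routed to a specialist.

Thinning: the colonies that are routed to a specialist themselves form a Poisson process with rate 0.5 × 2.1 = 1.05 per plate.
Over the interval, μ = 1.05 × 4 = 4.2 (a batch of 4 plates = 4 plates).
P(N = 3) = e^(−4.2) · 4.2^3/3! ≈ 0.1852.

0.1852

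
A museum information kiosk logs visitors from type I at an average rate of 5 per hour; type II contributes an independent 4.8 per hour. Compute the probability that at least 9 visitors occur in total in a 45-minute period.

0.3175

Independent Poisson processes superpose: combined rate λ = 5 + 4.8 = 9.8 per hour.
Over the interval, μ = 9.8 × 0.75 = 7.35 (a 45-minute period = 0.75 hours).
P(N ≥ 9) = 1 − P(N ≤ 8) ≈ 0.3175.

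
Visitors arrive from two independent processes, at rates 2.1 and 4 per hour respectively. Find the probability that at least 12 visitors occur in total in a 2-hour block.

0.5611

Independent Poisson processes superpose: combined rate λ = 2.1 + 4 = 6.1 per hour.
Over the interval, μ = 6.1 × 2 = 12.2 (a 2-hour block = 2 hours).
P(N ≥ 12) = 1 − P(N ≤ 11) ≈ 0.5611.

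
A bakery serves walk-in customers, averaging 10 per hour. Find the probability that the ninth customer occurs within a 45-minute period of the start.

Over the interval, μ = 10 × 0.75 = 7.5 (a 45-minute period = 0.75 hours).
The ninth arrival falls in the interval iff at least 9 events occur there: P(S_9 ≤ t) = P(N ≥ 9) = 1 − P(N ≤ 8) ≈ 0.3380.

0.3380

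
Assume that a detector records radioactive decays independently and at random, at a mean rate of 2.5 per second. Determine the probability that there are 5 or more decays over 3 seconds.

Over the interval, μ = 2.5 × 3 = 7.5 (3 seconds).
P(N ≥ 5) = 1 − P(N ≤ 4) = 1 − Σ_{j=0}^{4} e^(−μ) μ^j/j! ≈ 0.8679.

0.8679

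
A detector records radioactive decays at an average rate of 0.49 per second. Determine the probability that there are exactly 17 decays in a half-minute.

0.0811

Over the interval, μ = 0.49 × 30 = 14.7 (a half-minute = 30 seconds).
P(N = 17) = e^(−μ) μ^17/17! = e^(−14.7) · 14.7^17/355687428096000 ≈ 0.0811.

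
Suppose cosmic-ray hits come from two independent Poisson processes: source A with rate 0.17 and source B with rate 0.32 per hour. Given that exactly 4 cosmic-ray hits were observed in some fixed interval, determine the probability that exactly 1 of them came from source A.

0.3865

Given the total, each event is independently from source A with probability p = λ_A/(λ_A+λ_B) = 0.17/0.49 ≈ 0.3469.
So K ~ Binomial(4, 0.17/0.49): P(K = 1) = C(4,1) · (0.17/0.49)^1 · (0.32/0.49)^3 ≈ 0.3865.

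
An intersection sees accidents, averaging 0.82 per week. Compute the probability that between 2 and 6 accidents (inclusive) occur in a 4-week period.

0.7893

Over the interval, μ = 0.82 × 4 = 3.28 (a 4-week period = 4 weeks).
P(2 ≤ N ≤ 6) = Σ_{j=2}^{6} e^(−3.28) · 3.28^j/j! ≈ 0.7893.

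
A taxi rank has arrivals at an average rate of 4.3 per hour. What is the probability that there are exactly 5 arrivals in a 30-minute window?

0.0446

Over the interval, μ = 4.3 × 0.5 = 2.15 (a 30-minute window = 0.5 hours).
P(N = 5) = e^(−μ) μ^5/5! = e^(−2.15) · 2.15^5/120 ≈ 0.0446.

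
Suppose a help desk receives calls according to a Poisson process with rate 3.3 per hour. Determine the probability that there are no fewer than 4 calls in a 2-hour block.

Over the interval, μ = 3.3 × 2 = 6.6 (a 2-hour block = 2 hours).
P(N ≥ 4) = 1 − P(N ≤ 3) = 1 − Σ_{j=0}^{3} e^(−μ) μ^j/j! ≈ 0.8948.

0.8948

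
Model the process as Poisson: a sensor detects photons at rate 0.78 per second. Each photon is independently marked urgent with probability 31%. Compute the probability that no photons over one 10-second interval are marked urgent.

Thinning: the photons that are marked urgent themselves form a Poisson process with rate 0.31 × 0.78 = 0.2418 per second.
Over the interval, μ = 0.2418 × 10 = 2.418 (a 10-second interval = 10 seconds).
P(N = 0) = e^(−2.418) · 2.418^0/0! ≈ 0.0891.

0.0891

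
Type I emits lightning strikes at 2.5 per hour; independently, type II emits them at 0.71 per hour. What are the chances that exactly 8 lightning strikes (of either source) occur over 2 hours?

Independent Poisson processes superpose: combined rate λ = 2.5 + 0.71 = 3.21 per hour.
Over the interval, μ = 3.21 × 2 = 6.42 (2 hours).
P(N = 8) = e^(−6.42) · 6.42^8/8! ≈ 0.1166.

0.1166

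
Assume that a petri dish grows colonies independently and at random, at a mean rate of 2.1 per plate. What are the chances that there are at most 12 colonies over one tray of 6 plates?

Over the interval, μ = 2.1 × 6 = 12.6 (a tray of 6 plates = 6 plates).
P(N ≤ 12) = Σ_{j=0}^{12} e^(−μ) μ^j/j! ≈ 0.5077.

0.5077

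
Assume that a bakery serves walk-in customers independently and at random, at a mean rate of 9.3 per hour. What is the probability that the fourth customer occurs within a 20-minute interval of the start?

Over the interval, μ = 9.3 × 1/3 = 3.1 (a 20-minute interval = 1/3 hours).
The fourth arrival falls in the interval iff at least 4 events occur there: P(S_4 ≤ t) = P(N ≥ 4) = 1 − P(N ≤ 3) ≈ 0.3752.

0.3752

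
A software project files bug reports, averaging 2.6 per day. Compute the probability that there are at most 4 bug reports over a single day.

With mean μ = 2.6 per day,
P(N ≤ 4) = Σ_{j=0}^{4} e^(−μ) μ^j/j! ≈ 0.8774.

0.8774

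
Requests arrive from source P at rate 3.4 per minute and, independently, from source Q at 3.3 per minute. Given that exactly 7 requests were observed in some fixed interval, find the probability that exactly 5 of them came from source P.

0.1714

Given the total, each event is independently from source P with probability p = λ_P/(λ_P+λ_Q) = 3.4/6.7 ≈ 0.5075.
So K ~ Binomial(7, 3.4/6.7): P(K = 5) = C(7,5) · (3.4/6.7)^5 · (3.3/6.7)^2 ≈ 0.1714.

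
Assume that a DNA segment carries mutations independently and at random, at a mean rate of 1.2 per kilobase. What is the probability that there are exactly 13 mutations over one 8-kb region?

0.0640

Over the interval, μ = 1.2 × 8 = 9.6 (an 8-kb region = 8 kilobases).
P(N = 13) = e^(−μ) μ^13/13! = e^(−9.6) · 9.6^13/6227020800 ≈ 0.0640.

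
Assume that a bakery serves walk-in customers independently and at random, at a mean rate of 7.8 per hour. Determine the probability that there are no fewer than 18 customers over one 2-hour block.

Over the interval, μ = 7.8 × 2 = 15.6 (a 2-hour block = 2 hours).
P(N ≥ 18) = 1 − P(N ≤ 17) = 1 − Σ_{j=0}^{17} e^(−μ) μ^j/j! ≈ 0.3038.

0.3038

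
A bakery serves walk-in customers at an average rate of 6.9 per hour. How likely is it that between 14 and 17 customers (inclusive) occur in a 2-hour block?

Over the interval, μ = 6.9 × 2 = 13.8 (a 2-hour block = 2 hours).
P(14 ≤ N ≤ 17) = Σ_{j=14}^{17} e^(−13.8) · 13.8^j/j! ≈ 0.3554.

0.3554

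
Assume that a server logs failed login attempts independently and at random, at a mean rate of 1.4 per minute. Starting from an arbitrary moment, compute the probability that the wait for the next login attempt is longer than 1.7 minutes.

0.0926

The wait for the next event is exponential with rate λ = 1.4 per minute.
P(T > 1.7) = e^(−λt) = e^(−1.4 × 1.7) = e^(−2.38) ≈ 0.0926.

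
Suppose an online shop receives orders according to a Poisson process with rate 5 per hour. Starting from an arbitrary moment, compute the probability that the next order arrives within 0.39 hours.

Inter-arrival times are exponential with rate λ = 5 per hour.
P(T ≤ 0.39) = 1 − e^(−λt) = 1 − e^(−5 × 0.39) = 1 − e^(−1.95) ≈ 0.8577.

0.8577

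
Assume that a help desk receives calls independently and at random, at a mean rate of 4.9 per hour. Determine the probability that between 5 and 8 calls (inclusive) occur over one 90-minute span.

Over the interval, μ = 4.9 × 1.5 = 7.35 (a 90-minute span = 1.5 hours).
P(5 ≤ N ≤ 8) = Σ_{j=5}^{8} e^(−7.35) · 7.35^j/j! ≈ 0.5391.

0.5391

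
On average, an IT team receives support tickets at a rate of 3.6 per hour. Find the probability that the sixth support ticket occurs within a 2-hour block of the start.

Over the interval, μ = 3.6 × 2 = 7.2 (a 2-hour block = 2 hours).
The sixth arrival falls in the interval iff at least 6 events occur there: P(S_6 ≤ t) = P(N ≥ 6) = 1 − P(N ≤ 5) ≈ 0.7241.

0.7241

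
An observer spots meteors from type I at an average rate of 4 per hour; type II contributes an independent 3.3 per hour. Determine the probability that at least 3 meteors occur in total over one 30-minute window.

Independent Poisson processes superpose: combined rate λ = 4 + 3.3 = 7.3 per hour.
Over the interval, μ = 7.3 × 0.5 = 3.65 (a 30-minute window = 0.5 hours).
P(N ≥ 3) = 1 − P(N ≤ 2) ≈ 0.7060.

0.7060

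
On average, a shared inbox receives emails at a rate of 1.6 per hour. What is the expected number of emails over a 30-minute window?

0.8

E[N] = λt = 1.6 × 0.5 = 0.8 (a 30-minute window = 0.5 hours).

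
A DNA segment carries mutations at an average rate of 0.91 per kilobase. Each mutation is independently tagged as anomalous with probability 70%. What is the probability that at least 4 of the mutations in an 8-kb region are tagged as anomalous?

0.7482

Thinning: the mutations that are tagged as anomalous themselves form a Poisson process with rate 0.7 × 0.91 = 0.637 per kilobase.
Over the interval, μ = 0.637 × 8 = 5.096 (an 8-kb region = 8 kilobases).
P(N ≥ 4) = 1 − P(N ≤ 3) ≈ 0.7482.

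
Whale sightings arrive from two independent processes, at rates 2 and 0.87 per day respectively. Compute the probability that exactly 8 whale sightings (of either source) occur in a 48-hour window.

0.0940

Independent Poisson processes superpose: combined rate λ = 2 + 0.87 = 2.87 per day.
Over the interval, μ = 2.87 × 2 = 5.74 (a 48-hour window = 2 days).
P(N = 8) = e^(−5.74) · 5.74^8/8! ≈ 0.0940.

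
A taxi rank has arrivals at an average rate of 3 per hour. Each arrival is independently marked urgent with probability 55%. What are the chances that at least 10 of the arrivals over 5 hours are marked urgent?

0.3148

Thinning: the arrivals that are marked urgent themselves form a Poisson process with rate 0.55 × 3 = 1.65 per hour.
Over the interval, μ = 1.65 × 5 = 8.25 (5 hours).
P(N ≥ 10) = 1 − P(N ≤ 9) ≈ 0.3148.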